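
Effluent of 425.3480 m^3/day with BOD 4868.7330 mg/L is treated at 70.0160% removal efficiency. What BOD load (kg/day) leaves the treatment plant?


Load_in = volume * conc / 1000 = 425.3480 * 4868.7330 / 1000 = 2070.9058 kg/day
Removed = Load_in * eff / 100 = 2070.9058 * 70.0160 / 100 = 1449.9654 kg/day
Load_out = Load_in - Removed = 2070.9058 - 1449.9654 = 620.9404 kg/day


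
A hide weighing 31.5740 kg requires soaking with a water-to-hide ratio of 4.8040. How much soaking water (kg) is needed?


Formula: Water = hide_weight * ratio
Substituting: Water = 31.5740 * 4.8040
Result: 151.6815 kg


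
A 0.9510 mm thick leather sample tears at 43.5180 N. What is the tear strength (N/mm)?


Formula: Tear strength = force / thickness
Substituting: Tear strength = 43.5180 / 0.9510
Result: 45.7603 N/mm


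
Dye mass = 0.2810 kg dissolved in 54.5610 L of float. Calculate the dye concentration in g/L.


Formula: Conc = dye_mass(kg) / volume(L) * 1000
Substituting: Conc = 0.2810 / 54.5610 * 1000
Result: 5.1502 g/L


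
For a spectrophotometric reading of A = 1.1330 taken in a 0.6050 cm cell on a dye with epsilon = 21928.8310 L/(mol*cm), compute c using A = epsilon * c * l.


Formula: c = A / (epsilon * l)
Substituting: c = 1.1330 / (21928.8310 * 0.6050)
Result: 8.5400e-05 mol/L


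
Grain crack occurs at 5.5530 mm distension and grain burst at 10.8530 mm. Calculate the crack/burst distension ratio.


Formula: Ratio = crack / burst
Substituting: Ratio = 5.5530 / 10.8530
Result: 0.5117


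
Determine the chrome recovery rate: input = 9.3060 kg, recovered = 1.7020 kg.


Formula: Recovery = recovered / input * 100
Substituting: Recovery = 1.7020 / 9.3060 * 100
Result: 18.2893 %


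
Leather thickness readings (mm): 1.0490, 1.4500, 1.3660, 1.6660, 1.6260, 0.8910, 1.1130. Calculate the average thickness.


Formula: Average = sum / n
Substituting: Average = 9.1610 / 7
Result: 1.3087 mm


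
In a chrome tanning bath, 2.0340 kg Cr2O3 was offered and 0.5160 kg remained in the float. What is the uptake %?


Formula: Uptake = (offered - residual) / offered * 100
Substituting: Uptake = (2.0340 - 0.5160) / 2.0340 * 100
Result: 74.6313 %


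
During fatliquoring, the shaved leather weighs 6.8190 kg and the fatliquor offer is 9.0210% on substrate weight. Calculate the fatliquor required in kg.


Formula: Fat = substrate * pct / 100
Substituting: Fat = 6.8190 * 9.0210 / 100
Result: 0.6151 kg


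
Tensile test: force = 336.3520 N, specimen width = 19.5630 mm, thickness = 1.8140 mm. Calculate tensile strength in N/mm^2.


Formula: TS = force / (width * thickness)
Substituting: TS = 336.3520 / (19.5630 * 1.8140)
Result: 9.4781 N/mm^2


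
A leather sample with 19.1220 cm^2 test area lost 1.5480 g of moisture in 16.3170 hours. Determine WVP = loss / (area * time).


Formula: WVP = loss / (area * time)
Substituting: WVP = 1.5480 / (19.1220 * 16.3170)
Result: 0.00496132 g/(cm^2*hr)


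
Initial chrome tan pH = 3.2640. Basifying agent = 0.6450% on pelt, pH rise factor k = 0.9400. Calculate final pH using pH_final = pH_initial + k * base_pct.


Formula: pH_final = pH_initial + k * base_pct
Substituting: pH_final = 3.2640 + 0.9400 * 0.6450
Result: 3.8703


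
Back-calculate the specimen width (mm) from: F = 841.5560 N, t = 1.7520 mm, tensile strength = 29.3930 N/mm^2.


Formula: w = F / (TS * t)
Substituting: w = 841.5560 / (29.3930 * 1.7520)
Result: 16.3420 mm


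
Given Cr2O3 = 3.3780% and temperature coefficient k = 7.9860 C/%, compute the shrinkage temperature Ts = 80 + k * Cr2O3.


Formula: Ts = 80 + k * Cr2O3
Substituting: Ts = 80 + 7.9860 * 3.3780
Result: 106.9767 C


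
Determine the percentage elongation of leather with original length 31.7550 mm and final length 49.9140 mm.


Formula: Elongation = (Lf - L0) / L0 * 100
Substituting: Elongation = (49.9140 - 31.7550) / 31.7550 * 100
Result: 57.1847 %


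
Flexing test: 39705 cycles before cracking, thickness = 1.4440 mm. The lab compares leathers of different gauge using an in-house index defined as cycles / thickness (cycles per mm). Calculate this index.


Formula: Index = cycles / thickness
Substituting: Index = 39705 / 1.4440
Result: 27496.5374 cycles/mm


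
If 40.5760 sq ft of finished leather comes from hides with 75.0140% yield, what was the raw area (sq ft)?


Formula: raw = finished * 100 / yield
Substituting: raw = 40.5760 * 100 / 75.0140
Result: 54.0912 sq ft


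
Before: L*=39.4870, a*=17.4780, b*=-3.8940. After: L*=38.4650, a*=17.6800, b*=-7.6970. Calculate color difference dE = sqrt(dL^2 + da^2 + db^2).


dL = -1.0220, da = 0.2020, db = -3.8030
dE = sqrt((-1.0220)^2 + 0.2020^2 + (-3.8030)^2) = 3.9431


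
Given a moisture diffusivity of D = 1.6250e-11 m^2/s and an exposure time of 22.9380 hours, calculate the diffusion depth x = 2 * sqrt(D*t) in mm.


t = 22.9380 hr * 3600 = 82576.8000 s
D * t = 1.6250e-11 * 82576.8000 = 1.3419e-06
x = 2 * sqrt(D*t) = 2 * sqrt(1.3419e-06) = 0.00231678 m = 2.3168 mm


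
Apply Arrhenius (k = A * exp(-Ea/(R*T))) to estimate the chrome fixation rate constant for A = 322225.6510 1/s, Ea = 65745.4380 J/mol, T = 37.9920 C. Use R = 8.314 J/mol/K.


T_K = T_C + 273.15 = 37.9920 + 273.15 = 311.1420 K
exponent = -Ea / (R * T_K) = -65745.4380 / (8.314 * 311.1420) = -25.4154
k = A * exp(exponent) = 322225.6510 * exp(-25.4154) = 2.9539e-06 1/s


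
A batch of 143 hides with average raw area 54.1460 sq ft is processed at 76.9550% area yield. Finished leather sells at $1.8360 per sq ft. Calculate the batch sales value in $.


Raw_total = N * avg_area = 143 * 54.1460 = 7742.8780 sq ft
Finished = Raw_total * yield / 100 = 7742.8780 * 76.9550 / 100 = 5958.5318 sq ft
Value = Finished * price = 5958.5318 * 1.8360 = 10939.8643 $


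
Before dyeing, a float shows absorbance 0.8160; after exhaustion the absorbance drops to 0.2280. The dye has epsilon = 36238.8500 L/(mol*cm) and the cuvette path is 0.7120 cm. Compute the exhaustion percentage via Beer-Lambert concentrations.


c_initial = A_i / (epsilon * l) = 0.8160 / (36238.8500 * 0.7120) = 3.1625e-05 mol/L
c_final = A_f / (epsilon * l) = 0.2280 / (36238.8500 * 0.7120) = 8.8365e-06 mol/L
Exhaustion = (c_initial - c_final) / c_initial * 100 = (3.1625e-05 - 8.8365e-06) / 3.1625e-05 * 100 = 72.0588 %


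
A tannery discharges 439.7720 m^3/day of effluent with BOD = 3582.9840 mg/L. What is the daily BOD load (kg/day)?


Formula: BOD_load = volume * conc / 1000
Substituting: BOD_load = 439.7720 * 3582.9840 / 1000
Result: 1575.6960 kg/day


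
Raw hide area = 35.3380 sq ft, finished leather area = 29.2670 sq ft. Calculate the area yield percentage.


Formula: Yield = finished / raw * 100
Substituting: Yield = 29.2670 / 35.3380 * 100
Result: 82.8202 %


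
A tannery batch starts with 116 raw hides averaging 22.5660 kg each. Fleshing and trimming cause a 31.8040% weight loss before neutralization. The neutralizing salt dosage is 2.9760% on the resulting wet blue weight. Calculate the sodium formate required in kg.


Total_raw = N * avg_wt = 116 * 22.5660 = 2617.6560 kg
Substrate = Total_raw * (1 - loss/100) = 2617.6560 * (1 - 31.8040/100) = 1785.1367 kg
Neutralizer = Substrate * pct / 100 = 1785.1367 * 2.9760 / 100 = 53.1257 kg


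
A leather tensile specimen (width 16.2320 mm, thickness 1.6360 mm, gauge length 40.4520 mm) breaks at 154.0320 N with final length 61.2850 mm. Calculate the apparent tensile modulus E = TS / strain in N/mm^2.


TS = F / (w * t) = 154.0320 / (16.2320 * 1.6360) = 5.8004 N/mm^2
strain = (Lf - L0) / L0 = (61.2850 - 40.4520) / 40.4520 = 0.5150
E = TS / strain = 5.8004 / 0.5150 = 11.2627 N/mm^2


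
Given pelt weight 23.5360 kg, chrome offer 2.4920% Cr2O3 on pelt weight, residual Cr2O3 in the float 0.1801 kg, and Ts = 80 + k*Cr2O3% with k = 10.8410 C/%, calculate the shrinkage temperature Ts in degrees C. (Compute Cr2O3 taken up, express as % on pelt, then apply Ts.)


Offered = pelt * offer_pct / 100 = 23.5360 * 2.4920 / 100 = 0.5865 kg
Uptake = offered - residual = 0.5865 - 0.1801 = 0.4064 kg
Cr2O3% on pelt = uptake / pelt * 100 = 0.4064 / 23.5360 * 100 = 1.7268 %
Ts = 80 + k * Cr2O3% = 80 + 10.8410 * 1.7268 = 98.7201 C


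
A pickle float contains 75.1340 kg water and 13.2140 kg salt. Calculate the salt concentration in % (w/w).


Formula: Conc = salt / (water + salt) * 100
Substituting: Conc = 13.2140 / (75.1340 + 13.2140) * 100
Result: 14.9568 %


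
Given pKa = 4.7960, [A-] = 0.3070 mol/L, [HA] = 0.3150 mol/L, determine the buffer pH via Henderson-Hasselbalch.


ratio = [A-] / [HA] = 0.3070 / 0.3150 = 0.9746
log10(ratio) = -0.0111722
pH = pKa + log10(ratio) = 4.7960 - 0.0111722 = 4.7848


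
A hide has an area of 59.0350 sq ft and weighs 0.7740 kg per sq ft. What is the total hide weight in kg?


Formula: Weight = area * weight_per_sqft
Substituting: Weight = 59.0350 * 0.7740
Result: 45.6931 kg


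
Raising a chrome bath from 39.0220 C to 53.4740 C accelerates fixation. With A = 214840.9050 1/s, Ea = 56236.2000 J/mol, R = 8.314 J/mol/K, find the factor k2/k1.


T1 = 39.0220 + 273.15 = 312.1720 K; T2 = 53.4740 + 273.15 = 326.6240 K
k1 = A * exp(-Ea/(R*T1)) = 214840.9050 * exp(-56236.2000/(8.314*312.1720)) = 8.3555e-05 1/s
k2 = A * exp(-Ea/(R*T2)) = 214840.9050 * exp(-56236.2000/(8.314*326.6240)) = 2.1794e-04 1/s
k2/k1 = 2.1794e-04 / 8.3555e-05 = 2.6084


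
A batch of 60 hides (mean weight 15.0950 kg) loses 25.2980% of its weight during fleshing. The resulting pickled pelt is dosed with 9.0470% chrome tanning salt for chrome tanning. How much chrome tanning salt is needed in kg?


Total_raw = N * avg_wt = 60 * 15.0950 = 905.7000 kg
Substrate = Total_raw * (1 - loss/100) = 905.7000 * (1 - 25.2980/100) = 676.5760 kg
Chrome = Substrate * pct / 100 = 676.5760 * 9.0470 / 100 = 61.2098 kg


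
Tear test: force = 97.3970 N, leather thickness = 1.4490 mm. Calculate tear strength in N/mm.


Formula: Tear strength = force / thickness
Substituting: Tear strength = 97.3970 / 1.4490
Result: 67.2167 N/mm


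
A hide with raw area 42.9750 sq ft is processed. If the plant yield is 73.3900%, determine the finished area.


Formula: finished = raw * yield / 100
Substituting: finished = 42.9750 * 73.3900 / 100
Result: 31.5394 sq ft


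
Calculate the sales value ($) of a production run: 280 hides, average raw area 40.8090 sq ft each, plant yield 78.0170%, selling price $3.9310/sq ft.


Raw_total = N * avg_area = 280 * 40.8090 = 11426.5200 sq ft
Finished = Raw_total * yield / 100 = 11426.5200 * 78.0170 / 100 = 8914.6281 sq ft
Value = Finished * price = 8914.6281 * 3.9310 = 35043.4031 $


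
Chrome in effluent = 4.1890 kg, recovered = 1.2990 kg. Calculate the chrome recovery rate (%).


Formula: Recovery = recovered / input * 100
Substituting: Recovery = 1.2990 / 4.1890 * 100
Result: 31.0098 %


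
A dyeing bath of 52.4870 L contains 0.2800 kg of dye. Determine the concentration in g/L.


Formula: Conc = dye_mass(kg) / volume(L) * 1000
Substituting: Conc = 0.2800 / 52.4870 * 1000
Result: 5.3347 g/L


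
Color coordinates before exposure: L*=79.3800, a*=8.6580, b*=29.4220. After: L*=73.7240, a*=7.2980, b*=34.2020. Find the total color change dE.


dL = -5.6560, da = -1.3600, db = 4.7800
dE = sqrt((-5.6560)^2 + (-1.3600)^2 + 4.7800^2) = 7.5292


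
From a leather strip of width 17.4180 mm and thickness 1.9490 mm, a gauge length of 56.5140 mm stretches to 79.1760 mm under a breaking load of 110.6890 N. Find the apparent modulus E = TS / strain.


TS = F / (w * t) = 110.6890 / (17.4180 * 1.9490) = 3.2606 N/mm^2
strain = (Lf - L0) / L0 = (79.1760 - 56.5140) / 56.5140 = 0.4010
E = TS / strain = 3.2606 / 0.4010 = 8.1312 N/mm^2


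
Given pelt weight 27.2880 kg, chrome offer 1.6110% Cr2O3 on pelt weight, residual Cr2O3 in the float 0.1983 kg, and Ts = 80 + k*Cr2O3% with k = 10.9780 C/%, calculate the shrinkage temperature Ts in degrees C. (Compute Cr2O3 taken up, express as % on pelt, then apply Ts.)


Offered = pelt * offer_pct / 100 = 27.2880 * 1.6110 / 100 = 0.4396 kg
Uptake = offered - residual = 0.4396 - 0.1983 = 0.2413 kg
Cr2O3% on pelt = uptake / pelt * 100 = 0.2413 / 27.2880 * 100 = 0.8843 %
Ts = 80 + k * Cr2O3% = 80 + 10.9780 * 0.8843 = 89.7079 C


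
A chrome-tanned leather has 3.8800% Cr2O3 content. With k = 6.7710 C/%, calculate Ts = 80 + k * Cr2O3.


Formula: Ts = 80 + k * Cr2O3
Substituting: Ts = 80 + 6.7710 * 3.8800
Result: 106.2715 C


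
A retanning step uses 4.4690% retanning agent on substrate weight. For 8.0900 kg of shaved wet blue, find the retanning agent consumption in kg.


Formula: Retan = substrate * pct / 100
Substituting: Retan = 8.0900 * 4.4690 / 100
Result: 0.3615 kg


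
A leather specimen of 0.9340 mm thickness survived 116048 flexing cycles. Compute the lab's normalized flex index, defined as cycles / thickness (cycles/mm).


Formula: Index = cycles / thickness
Substituting: Index = 116048 / 0.9340
Result: 124248.3940 cycles/mm


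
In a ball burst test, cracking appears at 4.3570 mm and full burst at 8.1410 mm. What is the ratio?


Formula: Ratio = crack / burst
Substituting: Ratio = 4.3570 / 8.1410
Result: 0.5352


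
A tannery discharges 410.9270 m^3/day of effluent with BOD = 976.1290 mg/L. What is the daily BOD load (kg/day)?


Formula: BOD_load = volume * conc / 1000
Substituting: BOD_load = 410.9270 * 976.1290 / 1000
Result: 401.1178 kg/day


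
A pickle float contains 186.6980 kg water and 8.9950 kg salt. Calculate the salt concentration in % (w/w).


Formula: Conc = salt / (water + salt) * 100
Substituting: Conc = 8.9950 / (186.6980 + 8.9950) * 100
Result: 4.5965 %


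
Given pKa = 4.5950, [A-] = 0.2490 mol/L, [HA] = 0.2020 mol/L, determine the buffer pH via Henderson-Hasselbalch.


ratio = [A-] / [HA] = 0.2490 / 0.2020 = 1.2327
log10(ratio) = 0.090848
pH = pKa + log10(ratio) = 4.5950 + 0.090848 = 4.6858


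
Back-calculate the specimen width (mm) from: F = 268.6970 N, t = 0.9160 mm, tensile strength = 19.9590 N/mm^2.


Formula: w = F / (TS * t)
Substituting: w = 268.6970 / (19.9590 * 0.9160)
Result: 14.6970 mm


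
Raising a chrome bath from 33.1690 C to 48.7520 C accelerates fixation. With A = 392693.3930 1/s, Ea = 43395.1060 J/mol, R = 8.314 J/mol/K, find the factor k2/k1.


T1 = 33.1690 + 273.15 = 306.3190 K; T2 = 48.7520 + 273.15 = 321.9020 K
k1 = A * exp(-Ea/(R*T1)) = 392693.3930 * exp(-43395.1060/(8.314*306.3190)) = 0.0156276 1/s
k2 = A * exp(-Ea/(R*T2)) = 392693.3930 * exp(-43395.1060/(8.314*321.9020)) = 0.0356557 1/s
k2/k1 = 0.0356557 / 0.0156276 = 2.2816


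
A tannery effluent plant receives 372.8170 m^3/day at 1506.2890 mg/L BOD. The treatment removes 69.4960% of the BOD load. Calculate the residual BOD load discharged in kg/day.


Load_in = volume * conc / 1000 = 372.8170 * 1506.2890 / 1000 = 561.5701 kg/day
Removed = Load_in * eff / 100 = 561.5701 * 69.4960 / 100 = 390.2688 kg/day
Load_out = Load_in - Removed = 561.5701 - 390.2688 = 171.3014 kg/day


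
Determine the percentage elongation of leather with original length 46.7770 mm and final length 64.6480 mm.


Formula: Elongation = (Lf - L0) / L0 * 100
Substituting: Elongation = (64.6480 - 46.7770) / 46.7770 * 100
Result: 38.2047 %


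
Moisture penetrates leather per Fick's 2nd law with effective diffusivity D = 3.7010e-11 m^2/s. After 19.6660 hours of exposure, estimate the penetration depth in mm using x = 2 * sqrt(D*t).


t = 19.6660 hr * 3600 = 70797.6000 s
D * t = 3.7010e-11 * 70797.6000 = 2.6202e-06
x = 2 * sqrt(D*t) = 2 * sqrt(2.6202e-06) = 0.00323742 m = 3.2374 mm


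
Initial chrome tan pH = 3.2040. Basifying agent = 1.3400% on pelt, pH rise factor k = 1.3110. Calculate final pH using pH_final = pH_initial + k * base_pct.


Formula: pH_final = pH_initial + k * base_pct
Substituting: pH_final = 3.2040 + 1.3110 * 1.3400
Result: 4.9607


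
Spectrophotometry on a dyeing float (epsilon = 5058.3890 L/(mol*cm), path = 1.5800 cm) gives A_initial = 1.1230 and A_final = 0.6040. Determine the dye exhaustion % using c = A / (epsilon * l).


c_initial = A_i / (epsilon * l) = 1.1230 / (5058.3890 * 1.5800) = 1.4051e-04 mol/L
c_final = A_f / (epsilon * l) = 0.6040 / (5058.3890 * 1.5800) = 7.5573e-05 mol/L
Exhaustion = (c_initial - c_final) / c_initial * 100 = (1.4051e-04 - 7.5573e-05) / 1.4051e-04 * 100 = 46.2155 %


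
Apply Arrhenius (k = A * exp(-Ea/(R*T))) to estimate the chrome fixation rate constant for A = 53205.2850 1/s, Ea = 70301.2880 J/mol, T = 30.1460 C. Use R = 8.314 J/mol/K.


T_K = T_C + 273.15 = 30.1460 + 273.15 = 303.2960 K
exponent = -Ea / (R * T_K) = -70301.2880 / (8.314 * 303.2960) = -27.8796
k = A * exp(exponent) = 53205.2850 * exp(-27.8796) = 4.1495e-08 1/s


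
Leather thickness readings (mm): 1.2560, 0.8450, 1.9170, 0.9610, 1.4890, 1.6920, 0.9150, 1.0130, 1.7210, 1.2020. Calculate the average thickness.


Formula: Average = sum / n
Substituting: Average = 13.0110 / 10
Result: 1.3011 mm


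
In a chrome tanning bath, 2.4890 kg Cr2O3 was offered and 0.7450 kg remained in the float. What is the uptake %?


Formula: Uptake = (offered - residual) / offered * 100
Substituting: Uptake = (2.4890 - 0.7450) / 2.4890 * 100
Result: 70.0683 %


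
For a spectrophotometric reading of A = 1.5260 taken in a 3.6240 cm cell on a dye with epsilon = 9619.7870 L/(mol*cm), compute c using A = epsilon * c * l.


Formula: c = A / (epsilon * l)
Substituting: c = 1.5260 / (9619.7870 * 3.6240)
Result: 4.3772e-05 mol/L


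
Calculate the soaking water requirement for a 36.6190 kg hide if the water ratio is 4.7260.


Formula: Water = hide_weight * ratio
Substituting: Water = 36.6190 * 4.7260
Result: 173.0614 kg


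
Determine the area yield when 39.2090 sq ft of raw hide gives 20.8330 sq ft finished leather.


Formula: Yield = finished / raw * 100
Substituting: Yield = 20.8330 / 39.2090 * 100
Result: 53.1332 %


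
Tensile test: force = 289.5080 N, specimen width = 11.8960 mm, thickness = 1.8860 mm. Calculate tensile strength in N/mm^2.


Formula: TS = force / (width * thickness)
Substituting: TS = 289.5080 / (11.8960 * 1.8860)
Result: 12.9038 N/mm^2


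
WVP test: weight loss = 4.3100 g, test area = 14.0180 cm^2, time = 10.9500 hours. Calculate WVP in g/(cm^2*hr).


Formula: WVP = loss / (area * time)
Substituting: WVP = 4.3100 / (14.0180 * 10.9500)
Result: 0.0280787 g/(cm^2*hr)


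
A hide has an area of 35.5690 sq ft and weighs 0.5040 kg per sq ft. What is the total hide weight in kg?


Formula: Weight = area * weight_per_sqft
Substituting: Weight = 35.5690 * 0.5040
Result: 17.9268 kg


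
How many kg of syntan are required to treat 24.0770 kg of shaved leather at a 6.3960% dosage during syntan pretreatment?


Formula: Syntan = substrate * pct / 100
Substituting: Syntan = 24.0770 * 6.3960 / 100
Result: 1.5400 kg


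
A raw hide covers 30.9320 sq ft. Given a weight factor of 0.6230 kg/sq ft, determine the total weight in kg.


Formula: Weight = area * weight_per_sqft
Substituting: Weight = 30.9320 * 0.6230
Result: 19.2706 kg


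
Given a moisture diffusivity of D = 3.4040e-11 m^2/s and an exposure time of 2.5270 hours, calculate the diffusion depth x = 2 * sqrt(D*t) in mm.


t = 2.5270 hr * 3600 = 9097.2000 s
D * t = 3.4040e-11 * 9097.2000 = 3.0967e-07
x = 2 * sqrt(D*t) = 2 * sqrt(3.0967e-07) = 0.00111296 m = 1.1130 mm


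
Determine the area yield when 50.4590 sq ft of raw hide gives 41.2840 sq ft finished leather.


Formula: Yield = finished / raw * 100
Substituting: Yield = 41.2840 / 50.4590 * 100
Result: 81.8169 %


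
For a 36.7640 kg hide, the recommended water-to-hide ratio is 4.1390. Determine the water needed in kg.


Formula: Water = hide_weight * ratio
Substituting: Water = 36.7640 * 4.1390
Result: 152.1662 kg


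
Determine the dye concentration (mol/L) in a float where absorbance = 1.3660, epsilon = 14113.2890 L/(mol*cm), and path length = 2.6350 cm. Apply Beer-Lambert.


Formula: c = A / (epsilon * l)
Substituting: c = 1.3660 / (14113.2890 * 2.6350)
Result: 3.6732e-05 mol/L


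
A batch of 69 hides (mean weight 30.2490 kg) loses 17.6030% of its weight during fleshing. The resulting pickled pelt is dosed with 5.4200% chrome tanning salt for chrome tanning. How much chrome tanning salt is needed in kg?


Total_raw = N * avg_wt = 69 * 30.2490 = 2087.1810 kg
Substrate = Total_raw * (1 - loss/100) = 2087.1810 * (1 - 17.6030/100) = 1719.7745 kg
Chrome = Substrate * pct / 100 = 1719.7745 * 5.4200 / 100 = 93.2118 kg


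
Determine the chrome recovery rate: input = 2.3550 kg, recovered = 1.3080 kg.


Formula: Recovery = recovered / input * 100
Substituting: Recovery = 1.3080 / 2.3550 * 100
Result: 55.5414 %


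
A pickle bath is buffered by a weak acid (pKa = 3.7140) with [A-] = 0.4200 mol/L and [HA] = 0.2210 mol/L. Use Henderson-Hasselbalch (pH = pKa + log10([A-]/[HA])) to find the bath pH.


ratio = [A-] / [HA] = 0.4200 / 0.2210 = 1.9005
log10(ratio) = 0.2789
pH = pKa + log10(ratio) = 3.7140 + 0.2789 = 3.9929


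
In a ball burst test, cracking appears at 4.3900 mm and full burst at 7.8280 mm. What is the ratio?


Formula: Ratio = crack / burst
Substituting: Ratio = 4.3900 / 7.8280
Result: 0.5608


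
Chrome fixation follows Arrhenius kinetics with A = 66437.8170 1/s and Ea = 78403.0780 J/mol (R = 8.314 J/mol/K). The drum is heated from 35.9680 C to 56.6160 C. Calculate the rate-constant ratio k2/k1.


T1 = 35.9680 + 273.15 = 309.1180 K; T2 = 56.6160 + 273.15 = 329.7660 K
k1 = A * exp(-Ea/(R*T1)) = 66437.8170 * exp(-78403.0780/(8.314*309.1180)) = 3.7447e-09 1/s
k2 = A * exp(-Ea/(R*T2)) = 66437.8170 * exp(-78403.0780/(8.314*329.7660)) = 2.5292e-08 1/s
k2/k1 = 2.5292e-08 / 3.7447e-09 = 6.7542


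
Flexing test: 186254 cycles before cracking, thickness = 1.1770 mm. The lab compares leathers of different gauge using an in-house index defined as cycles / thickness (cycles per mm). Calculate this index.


Formula: Index = cycles / thickness
Substituting: Index = 186254 / 1.1770
Result: 158244.6899 cycles/mm


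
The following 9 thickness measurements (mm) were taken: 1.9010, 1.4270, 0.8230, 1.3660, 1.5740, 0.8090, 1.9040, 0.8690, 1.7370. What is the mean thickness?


Formula: Average = sum / n
Substituting: Average = 12.4100 / 9
Result: 1.3789 mm


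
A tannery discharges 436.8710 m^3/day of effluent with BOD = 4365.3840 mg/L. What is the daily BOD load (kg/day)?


Formula: BOD_load = volume * conc / 1000
Substituting: BOD_load = 436.8710 * 4365.3840 / 1000
Result: 1907.1097 kg/day


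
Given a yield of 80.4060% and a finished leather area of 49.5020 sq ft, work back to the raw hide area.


Formula: raw = finished * 100 / yield
Substituting: raw = 49.5020 * 100 / 80.4060
Result: 61.5651 sq ft


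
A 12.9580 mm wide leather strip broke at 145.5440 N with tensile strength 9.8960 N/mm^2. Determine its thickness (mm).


Formula: t = F / (TS * w)
Substituting: t = 145.5440 / (9.8960 * 12.9580)
Result: 1.1350 mm


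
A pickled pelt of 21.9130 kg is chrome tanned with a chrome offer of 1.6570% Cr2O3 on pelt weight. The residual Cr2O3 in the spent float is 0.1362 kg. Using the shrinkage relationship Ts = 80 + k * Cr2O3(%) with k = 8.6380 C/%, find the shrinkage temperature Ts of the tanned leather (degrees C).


Offered = pelt * offer_pct / 100 = 21.9130 * 1.6570 / 100 = 0.3631 kg
Uptake = offered - residual = 0.3631 - 0.1362 = 0.2269 kg
Cr2O3% on pelt = uptake / pelt * 100 = 0.2269 / 21.9130 * 100 = 1.0355 %
Ts = 80 + k * Cr2O3% = 80 + 8.6380 * 1.0355 = 88.9442 C


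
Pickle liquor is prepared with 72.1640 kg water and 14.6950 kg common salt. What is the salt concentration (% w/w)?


Formula: Conc = salt / (water + salt) * 100
Substituting: Conc = 14.6950 / (72.1640 + 14.6950) * 100
Result: 16.9182 %


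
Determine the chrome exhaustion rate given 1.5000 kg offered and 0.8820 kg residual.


Formula: Uptake = (offered - residual) / offered * 100
Substituting: Uptake = (1.5000 - 0.8820) / 1.5000 * 100
Result: 41.2000 %


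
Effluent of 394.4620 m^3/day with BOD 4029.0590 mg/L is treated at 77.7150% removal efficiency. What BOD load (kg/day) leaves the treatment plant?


Load_in = volume * conc / 1000 = 394.4620 * 4029.0590 / 1000 = 1589.3107 kg/day
Removed = Load_in * eff / 100 = 1589.3107 * 77.7150 / 100 = 1235.1328 kg/day
Load_out = Load_in - Removed = 1589.3107 - 1235.1328 = 354.1779 kg/day


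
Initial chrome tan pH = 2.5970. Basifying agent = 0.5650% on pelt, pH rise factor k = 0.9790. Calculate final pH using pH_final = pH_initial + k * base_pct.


Formula: pH_final = pH_initial + k * base_pct
Substituting: pH_final = 2.5970 + 0.9790 * 0.5650
Result: 3.1501


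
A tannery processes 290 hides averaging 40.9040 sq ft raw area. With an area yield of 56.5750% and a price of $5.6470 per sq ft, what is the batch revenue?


Raw_total = N * avg_area = 290 * 40.9040 = 11862.1600 sq ft
Finished = Raw_total * yield / 100 = 11862.1600 * 56.5750 / 100 = 6711.0170 sq ft
Value = Finished * price = 6711.0170 * 5.6470 = 37897.1131 $


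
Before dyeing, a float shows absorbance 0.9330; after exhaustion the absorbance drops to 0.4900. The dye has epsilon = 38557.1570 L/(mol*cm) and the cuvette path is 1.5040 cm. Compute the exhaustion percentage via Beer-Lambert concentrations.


c_initial = A_i / (epsilon * l) = 0.9330 / (38557.1570 * 1.5040) = 1.6089e-05 mol/L
c_final = A_f / (epsilon * l) = 0.4900 / (38557.1570 * 1.5040) = 8.4497e-06 mol/L
Exhaustion = (c_initial - c_final) / c_initial * 100 = (1.6089e-05 - 8.4497e-06) / 1.6089e-05 * 100 = 47.4812 %


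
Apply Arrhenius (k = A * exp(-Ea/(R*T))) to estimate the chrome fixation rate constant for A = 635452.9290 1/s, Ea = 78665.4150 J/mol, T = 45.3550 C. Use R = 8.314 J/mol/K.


T_K = T_C + 273.15 = 45.3550 + 273.15 = 318.5050 K
exponent = -Ea / (R * T_K) = -78665.4150 / (8.314 * 318.5050) = -29.7069
k = A * exp(exponent) = 635452.9290 * exp(-29.7069) = 7.9714e-08 1/s


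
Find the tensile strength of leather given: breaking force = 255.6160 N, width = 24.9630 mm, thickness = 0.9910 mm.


Formula: TS = force / (width * thickness)
Substituting: TS = 255.6160 / (24.9630 * 0.9910)
Result: 10.3328 N/mm^2


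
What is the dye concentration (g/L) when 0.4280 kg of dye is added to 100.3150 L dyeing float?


Formula: Conc = dye_mass(kg) / volume(L) * 1000
Substituting: Conc = 0.4280 / 100.3150 * 1000
Result: 4.2666 g/L


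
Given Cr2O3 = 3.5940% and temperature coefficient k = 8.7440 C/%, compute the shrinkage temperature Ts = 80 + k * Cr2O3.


Formula: Ts = 80 + k * Cr2O3
Substituting: Ts = 80 + 8.7440 * 3.5940
Result: 111.4259 C


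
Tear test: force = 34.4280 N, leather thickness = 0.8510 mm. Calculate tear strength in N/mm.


Formula: Tear strength = force / thickness
Substituting: Tear strength = 34.4280 / 0.8510
Result: 40.4559 N/mm


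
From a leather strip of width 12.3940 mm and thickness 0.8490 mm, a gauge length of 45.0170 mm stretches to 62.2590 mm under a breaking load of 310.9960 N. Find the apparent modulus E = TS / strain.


TS = F / (w * t) = 310.9960 / (12.3940 * 0.8490) = 29.5553 N/mm^2
strain = (Lf - L0) / L0 = (62.2590 - 45.0170) / 45.0170 = 0.3830
E = TS / strain = 29.5553 / 0.3830 = 77.1657 N/mm^2


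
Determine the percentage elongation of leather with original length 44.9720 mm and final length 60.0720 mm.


Formula: Elongation = (Lf - L0) / L0 * 100
Substituting: Elongation = (60.0720 - 44.9720) / 44.9720 * 100
Result: 33.5764 %


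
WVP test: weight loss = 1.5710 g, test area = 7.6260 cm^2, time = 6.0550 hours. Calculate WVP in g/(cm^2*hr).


Formula: WVP = loss / (area * time)
Substituting: WVP = 1.5710 / (7.6260 * 6.0550)
Result: 0.0340224 g/(cm^2*hr)


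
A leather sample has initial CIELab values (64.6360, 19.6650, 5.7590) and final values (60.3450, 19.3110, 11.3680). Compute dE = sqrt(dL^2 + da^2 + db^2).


dL = -4.2910, da = -0.3540, db = 5.6090
dE = sqrt((-4.2910)^2 + (-0.3540)^2 + 5.6090^2) = 7.0710


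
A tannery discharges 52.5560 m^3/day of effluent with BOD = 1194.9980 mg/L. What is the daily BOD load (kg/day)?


Formula: BOD_load = volume * conc / 1000
Substituting: BOD_load = 52.5560 * 1194.9980 / 1000
Result: 62.8043 kg/day


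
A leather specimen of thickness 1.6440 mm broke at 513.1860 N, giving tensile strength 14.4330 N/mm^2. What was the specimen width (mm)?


Formula: w = F / (TS * t)
Substituting: w = 513.1860 / (14.4330 * 1.6440)
Result: 21.6280 mm


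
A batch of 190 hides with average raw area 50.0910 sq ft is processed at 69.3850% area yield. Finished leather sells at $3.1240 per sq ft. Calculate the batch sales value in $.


Raw_total = N * avg_area = 190 * 50.0910 = 9517.2900 sq ft
Finished = Raw_total * yield / 100 = 9517.2900 * 69.3850 / 100 = 6603.5717 sq ft
Value = Finished * price = 6603.5717 * 3.1240 = 20629.5579 $


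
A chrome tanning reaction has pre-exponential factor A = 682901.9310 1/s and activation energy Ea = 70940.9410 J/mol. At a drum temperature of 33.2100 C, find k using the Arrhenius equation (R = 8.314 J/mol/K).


T_K = T_C + 273.15 = 33.2100 + 273.15 = 306.3600 K
exponent = -Ea / (R * T_K) = -70940.9410 / (8.314 * 306.3600) = -27.8519
k = A * exp(exponent) = 682901.9310 * exp(-27.8519) = 5.4756e-07 1/s


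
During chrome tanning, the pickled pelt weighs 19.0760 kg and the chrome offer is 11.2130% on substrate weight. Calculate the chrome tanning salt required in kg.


Formula: Chrome = substrate * pct / 100
Substituting: Chrome = 19.0760 * 11.2130 / 100
Result: 2.1390 kg


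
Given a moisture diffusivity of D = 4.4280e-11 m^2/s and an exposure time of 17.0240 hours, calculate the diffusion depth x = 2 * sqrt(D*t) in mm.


t = 17.0240 hr * 3600 = 61286.4000 s
D * t = 4.4280e-11 * 61286.4000 = 2.7138e-06
x = 2 * sqrt(D*t) = 2 * sqrt(2.7138e-06) = 0.0032947 m = 3.2947 mm


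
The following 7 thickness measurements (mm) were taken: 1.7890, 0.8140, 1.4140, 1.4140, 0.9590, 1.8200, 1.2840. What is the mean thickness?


Formula: Average = sum / n
Substituting: Average = 9.4940 / 7
Result: 1.3563 mm


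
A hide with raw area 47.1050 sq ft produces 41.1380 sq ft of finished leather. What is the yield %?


Formula: Yield = finished / raw * 100
Substituting: Yield = 41.1380 / 47.1050 * 100
Result: 87.3326 %


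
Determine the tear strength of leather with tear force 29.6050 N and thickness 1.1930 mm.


Formula: Tear strength = force / thickness
Substituting: Tear strength = 29.6050 / 1.1930
Result: 24.8156 N/mm


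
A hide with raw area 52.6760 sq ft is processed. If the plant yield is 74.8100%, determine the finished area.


Formula: finished = raw * yield / 100
Substituting: finished = 52.6760 * 74.8100 / 100
Result: 39.4069 sq ft


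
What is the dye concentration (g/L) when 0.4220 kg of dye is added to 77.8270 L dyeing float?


Formula: Conc = dye_mass(kg) / volume(L) * 1000
Substituting: Conc = 0.4220 / 77.8270 * 1000
Result: 5.4223 g/L


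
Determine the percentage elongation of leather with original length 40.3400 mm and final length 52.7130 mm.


Formula: Elongation = (Lf - L0) / L0 * 100
Substituting: Elongation = (52.7130 - 40.3400) / 40.3400 * 100
Result: 30.6718 %


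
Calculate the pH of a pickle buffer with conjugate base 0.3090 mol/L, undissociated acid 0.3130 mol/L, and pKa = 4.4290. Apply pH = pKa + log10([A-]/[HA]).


ratio = [A-] / [HA] = 0.3090 / 0.3130 = 0.9872
log10(ratio) = -0.00558586
pH = pKa + log10(ratio) = 4.4290 - 0.00558586 = 4.4234


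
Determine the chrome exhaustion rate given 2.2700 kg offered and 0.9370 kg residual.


Formula: Uptake = (offered - residual) / offered * 100
Substituting: Uptake = (2.2700 - 0.9370) / 2.2700 * 100
Result: 58.7225 %


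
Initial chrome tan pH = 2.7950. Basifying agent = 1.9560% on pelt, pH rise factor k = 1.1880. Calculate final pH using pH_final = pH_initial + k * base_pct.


Formula: pH_final = pH_initial + k * base_pct
Substituting: pH_final = 2.7950 + 1.1880 * 1.9560
Result: 5.1187


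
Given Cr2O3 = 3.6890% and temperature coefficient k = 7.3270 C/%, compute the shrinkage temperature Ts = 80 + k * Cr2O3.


Formula: Ts = 80 + k * Cr2O3
Substituting: Ts = 80 + 7.3270 * 3.6890
Result: 107.0293 C


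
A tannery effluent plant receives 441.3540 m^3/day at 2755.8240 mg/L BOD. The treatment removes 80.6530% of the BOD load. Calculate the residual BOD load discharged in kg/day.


Load_in = volume * conc / 1000 = 441.3540 * 2755.8240 / 1000 = 1216.2939 kg/day
Removed = Load_in * eff / 100 = 1216.2939 * 80.6530 / 100 = 980.9776 kg/day
Load_out = Load_in - Removed = 1216.2939 - 980.9776 = 235.3164 kg/day


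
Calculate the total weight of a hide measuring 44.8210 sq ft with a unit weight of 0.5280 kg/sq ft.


Formula: Weight = area * weight_per_sqft
Substituting: Weight = 44.8210 * 0.5280
Result: 23.6655 kg


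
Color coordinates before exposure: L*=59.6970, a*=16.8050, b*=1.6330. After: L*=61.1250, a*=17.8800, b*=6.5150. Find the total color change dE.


dL = 1.4280, da = 1.0750, db = 4.8820
dE = sqrt(1.4280^2 + 1.0750^2 + 4.8820^2) = 5.1989


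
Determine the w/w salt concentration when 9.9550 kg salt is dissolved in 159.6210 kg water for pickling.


Formula: Conc = salt / (water + salt) * 100
Substituting: Conc = 9.9550 / (159.6210 + 9.9550) * 100
Result: 5.8705 %


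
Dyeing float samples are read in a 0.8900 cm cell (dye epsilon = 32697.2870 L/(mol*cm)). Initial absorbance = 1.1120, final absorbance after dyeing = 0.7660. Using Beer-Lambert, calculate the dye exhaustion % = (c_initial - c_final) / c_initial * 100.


c_initial = A_i / (epsilon * l) = 1.1120 / (32697.2870 * 0.8900) = 3.8212e-05 mol/L
c_final = A_f / (epsilon * l) = 0.7660 / (32697.2870 * 0.8900) = 2.6322e-05 mol/L
Exhaustion = (c_initial - c_final) / c_initial * 100 = (3.8212e-05 - 2.6322e-05) / 3.8212e-05 * 100 = 31.1151 %


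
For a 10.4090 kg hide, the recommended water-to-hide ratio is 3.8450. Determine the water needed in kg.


Formula: Water = hide_weight * ratio
Substituting: Water = 10.4090 * 3.8450
Result: 40.0226 kg


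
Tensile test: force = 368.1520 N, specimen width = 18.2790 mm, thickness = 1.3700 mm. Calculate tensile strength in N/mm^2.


Formula: TS = force / (width * thickness)
Substituting: TS = 368.1520 / (18.2790 * 1.3700)
Result: 14.7012 N/mm^2


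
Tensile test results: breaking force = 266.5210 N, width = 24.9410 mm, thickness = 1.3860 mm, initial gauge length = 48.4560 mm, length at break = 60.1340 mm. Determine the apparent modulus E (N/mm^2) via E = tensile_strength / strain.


TS = F / (w * t) = 266.5210 / (24.9410 * 1.3860) = 7.7100 N/mm^2
strain = (Lf - L0) / L0 = (60.1340 - 48.4560) / 48.4560 = 0.2410
E = TS / strain = 7.7100 / 0.2410 = 31.9914 N/mm^2


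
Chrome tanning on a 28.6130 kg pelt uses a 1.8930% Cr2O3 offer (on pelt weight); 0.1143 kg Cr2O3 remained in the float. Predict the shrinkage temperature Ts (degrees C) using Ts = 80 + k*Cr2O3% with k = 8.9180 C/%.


Offered = pelt * offer_pct / 100 = 28.6130 * 1.8930 / 100 = 0.5416 kg
Uptake = offered - residual = 0.5416 - 0.1143 = 0.4273 kg
Cr2O3% on pelt = uptake / pelt * 100 = 0.4273 / 28.6130 * 100 = 1.4935 %
Ts = 80 + k * Cr2O3% = 80 + 8.9180 * 1.4935 = 93.3193 C


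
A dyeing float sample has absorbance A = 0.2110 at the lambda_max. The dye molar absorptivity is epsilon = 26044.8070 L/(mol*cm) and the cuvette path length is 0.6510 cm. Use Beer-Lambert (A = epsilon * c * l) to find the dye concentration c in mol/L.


Formula: c = A / (epsilon * l)
Substituting: c = 0.2110 / (26044.8070 * 0.6510)
Result: 1.2445e-05 mol/L


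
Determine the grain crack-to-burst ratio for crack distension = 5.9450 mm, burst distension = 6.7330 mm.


Formula: Ratio = crack / burst
Substituting: Ratio = 5.9450 / 6.7330
Result: 0.8830


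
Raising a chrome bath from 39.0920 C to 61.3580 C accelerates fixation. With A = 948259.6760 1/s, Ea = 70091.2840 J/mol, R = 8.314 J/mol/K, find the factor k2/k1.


T1 = 39.0920 + 273.15 = 312.2420 K; T2 = 61.3580 + 273.15 = 334.5080 K
k1 = A * exp(-Ea/(R*T1)) = 948259.6760 * exp(-70091.2840/(8.314*312.2420)) = 1.7824e-06 1/s
k2 = A * exp(-Ea/(R*T2)) = 948259.6760 * exp(-70091.2840/(8.314*334.5080)) = 1.0753e-05 1/s
k2/k1 = 1.0753e-05 / 1.7824e-06 = 6.0328


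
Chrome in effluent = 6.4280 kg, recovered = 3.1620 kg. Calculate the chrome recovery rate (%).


Formula: Recovery = recovered / input * 100
Substituting: Recovery = 3.1620 / 6.4280 * 100
Result: 49.1910 %


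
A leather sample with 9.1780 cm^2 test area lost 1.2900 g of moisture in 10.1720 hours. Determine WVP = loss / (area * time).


Formula: WVP = loss / (area * time)
Substituting: WVP = 1.2900 / (9.1780 * 10.1720)
Result: 0.0138177 g/(cm^2*hr)


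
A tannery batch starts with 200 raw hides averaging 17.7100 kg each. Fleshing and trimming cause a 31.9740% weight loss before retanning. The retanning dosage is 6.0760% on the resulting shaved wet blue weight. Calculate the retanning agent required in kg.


Total_raw = N * avg_wt = 200 * 17.7100 = 3542.0000 kg
Substrate = Total_raw * (1 - loss/100) = 3542.0000 * (1 - 31.9740/100) = 2409.4809 kg
Retan = Substrate * pct / 100 = 2409.4809 * 6.0760 / 100 = 146.4001 kg


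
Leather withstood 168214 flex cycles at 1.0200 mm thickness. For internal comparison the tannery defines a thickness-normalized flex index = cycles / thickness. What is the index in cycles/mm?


Formula: Index = cycles / thickness
Substituting: Index = 168214 / 1.0200
Result: 164915.6863 cycles/mm


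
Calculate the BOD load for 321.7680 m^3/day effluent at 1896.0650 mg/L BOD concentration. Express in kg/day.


Formula: BOD_load = volume * conc / 1000
Substituting: BOD_load = 321.7680 * 1896.0650 / 1000
Result: 610.0930 kg/day


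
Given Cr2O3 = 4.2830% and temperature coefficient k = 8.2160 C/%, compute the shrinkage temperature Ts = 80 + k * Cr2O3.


Formula: Ts = 80 + k * Cr2O3
Substituting: Ts = 80 + 8.2160 * 4.2830
Result: 115.1891 C


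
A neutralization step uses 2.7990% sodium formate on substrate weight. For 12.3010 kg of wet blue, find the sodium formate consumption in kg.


Formula: Neutralizer = substrate * pct / 100
Substituting: Neutralizer = 12.3010 * 2.7990 / 100
Result: 0.3443 kg


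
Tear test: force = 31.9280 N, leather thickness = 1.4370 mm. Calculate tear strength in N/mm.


Formula: Tear strength = force / thickness
Substituting: Tear strength = 31.9280 / 1.4370
Result: 22.2185 N/mm


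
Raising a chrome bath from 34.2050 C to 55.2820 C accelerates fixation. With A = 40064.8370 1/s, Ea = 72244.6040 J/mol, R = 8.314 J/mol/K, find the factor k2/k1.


T1 = 34.2050 + 273.15 = 307.3550 K; T2 = 55.2820 + 273.15 = 328.4320 K
k1 = A * exp(-Ea/(R*T1)) = 40064.8370 * exp(-72244.6040/(8.314*307.3550)) = 2.1107e-08 1/s
k2 = A * exp(-Ea/(R*T2)) = 40064.8370 * exp(-72244.6040/(8.314*328.4320)) = 1.2954e-07 1/s
k2/k1 = 1.2954e-07 / 2.1107e-08 = 6.1370


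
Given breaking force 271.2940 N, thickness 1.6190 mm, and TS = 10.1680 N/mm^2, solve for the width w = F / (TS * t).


Formula: w = F / (TS * t)
Substituting: w = 271.2940 / (10.1680 * 1.6190)
Result: 16.4800 mm


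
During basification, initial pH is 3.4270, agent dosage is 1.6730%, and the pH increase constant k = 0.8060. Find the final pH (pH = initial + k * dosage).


Formula: pH_final = pH_initial + k * base_pct
Substituting: pH_final = 3.4270 + 0.8060 * 1.6730
Result: 4.7754


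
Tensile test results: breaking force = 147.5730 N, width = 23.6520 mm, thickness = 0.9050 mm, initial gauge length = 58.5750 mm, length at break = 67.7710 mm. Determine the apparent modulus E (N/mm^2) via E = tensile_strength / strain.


TS = F / (w * t) = 147.5730 / (23.6520 * 0.9050) = 6.8943 N/mm^2
strain = (Lf - L0) / L0 = (67.7710 - 58.5750) / 58.5750 = 0.1570
E = TS / strain = 6.8943 / 0.1570 = 43.9141 N/mm^2
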